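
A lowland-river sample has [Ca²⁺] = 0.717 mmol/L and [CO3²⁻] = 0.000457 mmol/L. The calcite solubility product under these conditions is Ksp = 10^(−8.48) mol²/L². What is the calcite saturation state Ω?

Ksp = 10^(−8.48) = 3.311×10^-9
Ω = [Ca²⁺][CO3²⁻]/Ksp = (0.717×10^-3)(0.000457×10^-3) / 3.311×10^-9 = 0.0990

Ω = 0.0990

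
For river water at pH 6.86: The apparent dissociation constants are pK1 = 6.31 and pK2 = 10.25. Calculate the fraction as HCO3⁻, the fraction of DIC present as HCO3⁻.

α₁ = 1 / (1 + [H⁺]/K1 + K2/[H⁺]) = 1 / (1 + 10^-0.55 + 10^-3.39)
   = 1 / (1 + 0.28184 + 0.00040738) = 1/1.2822 = 0.7799

α₁ = 0.780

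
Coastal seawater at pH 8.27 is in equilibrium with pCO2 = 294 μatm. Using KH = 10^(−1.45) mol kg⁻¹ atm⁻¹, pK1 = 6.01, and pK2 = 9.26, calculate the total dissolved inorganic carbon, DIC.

[CO2*] = KH · pCO2 = 10^(−1.45) × 294×10^-6 = 1.043×10^-5 mol/kg
α₀ = 1/(1 + K1/[H⁺] + K1K2/[H⁺]²) = 1/(1 + 10^+2.26 + 10^+1.27) = 0.004961
DIC = [CO2*]/α₀ = 1.043×10^-5 / 0.004961 = 2.10 mmol/kg

DIC = 2.10 mmol/kg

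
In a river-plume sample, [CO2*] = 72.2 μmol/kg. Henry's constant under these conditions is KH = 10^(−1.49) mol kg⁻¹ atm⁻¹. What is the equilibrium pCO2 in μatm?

KH = 10^(−1.49) = 3.236×10^-2 mol kg⁻¹ atm⁻¹
pCO2 = [CO2*]/KH = 72.2×10^-6 / 3.236×10^-2 = 2.23×10^-3 atm = 2230 μatm

pCO2 = 2230 μatm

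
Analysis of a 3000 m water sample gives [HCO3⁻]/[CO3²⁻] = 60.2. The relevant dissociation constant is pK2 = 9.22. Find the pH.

From K2 = [H⁺][CO3²⁻]/[HCO3⁻]:  pH = pK2 − log₁₀([HCO3⁻]/[CO3²⁻])
log₁₀(60.2) = +1.780
pH = 9.22 − (+1.780) = 7.44

pH = 7.44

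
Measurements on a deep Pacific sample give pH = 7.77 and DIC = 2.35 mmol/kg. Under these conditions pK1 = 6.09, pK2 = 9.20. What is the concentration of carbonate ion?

α₂ = 1 / (1 + [H⁺]/K2 + [H⁺]²/(K1K2)) = 1 / (1 + 10^+1.43 + 10^-0.25)
   = 1 / (1 + 26.915 + 0.56234) = 1/28.478 = 0.03512
[CO3²⁻] = α₂ × DIC = 0.03512 × 2.35 = 0.0825 mmol/kg

[CO3²⁻] = 0.0825 mmol/kg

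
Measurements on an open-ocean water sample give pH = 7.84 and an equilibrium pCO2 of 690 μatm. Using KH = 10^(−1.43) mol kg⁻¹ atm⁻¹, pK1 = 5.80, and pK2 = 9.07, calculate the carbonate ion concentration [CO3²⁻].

[CO2*] = KH · pCO2 = 10^(−1.43) × 690×10^-6 = 2.564×10^-5 mol/kg
α₀ = 1/(1 + K1/[H⁺] + K1K2/[H⁺]²) = 1/(1 + 10^+2.04 + 10^+0.81) = 0.008539
DIC = [CO2*]/α₀ = 2.564×10^-5 / 0.008539 = 3.002 mmol/kg
[CO3²⁻] = α₂·DIC; α₂ = 0.05513, so [CO3²⁻] = 0.05513 × 3.002 = 0.166 mmol/kg

[CO3²⁻] = 0.166 mmol/kg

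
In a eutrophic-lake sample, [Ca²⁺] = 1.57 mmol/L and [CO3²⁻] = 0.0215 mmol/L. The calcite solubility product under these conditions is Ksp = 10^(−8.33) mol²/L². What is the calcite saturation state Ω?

Ω = 7.22

Ksp = 10^(−8.33) = 4.677×10^-9
Ω = [Ca²⁺][CO3²⁻]/Ksp = (1.57×10^-3)(0.0215×10^-3) / 4.677×10^-9 = 7.22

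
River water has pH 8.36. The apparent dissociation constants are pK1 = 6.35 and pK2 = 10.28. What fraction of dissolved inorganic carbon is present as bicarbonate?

α₁ = 0.979

α₁ = 1 / (1 + [H⁺]/K1 + K2/[H⁺]) = 1 / (1 + 10^-2.01 + 10^-1.92)
   = 1 / (1 + 0.0097724 + 0.012023) = 1/1.0218 = 0.9787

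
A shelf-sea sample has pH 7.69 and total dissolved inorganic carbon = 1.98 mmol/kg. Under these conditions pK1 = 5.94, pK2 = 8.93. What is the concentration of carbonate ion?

α₂ = 1 / (1 + [H⁺]/K2 + [H⁺]²/(K1K2)) = 1 / (1 + 10^+1.24 + 10^-0.51)
   = 1 / (1 + 17.378 + 0.30903) = 1/18.687 = 0.05351
[CO3²⁻] = α₂ × DIC = 0.05351 × 1.98 = 0.106 mmol/kg

[CO3²⁻] = 0.106 mmol/kg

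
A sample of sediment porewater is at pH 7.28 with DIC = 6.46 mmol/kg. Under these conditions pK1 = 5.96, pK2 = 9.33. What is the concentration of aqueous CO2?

α₀ = 1 / (1 + K1/[H⁺] + K1K2/[H⁺]²) = 1 / (1 + 10^+1.32 + 10^-0.73)
   = 1 / (1 + 20.893 + 0.18621) = 1/22.079 = 0.04529
[CO2*] = α₀ × DIC = 0.04529 × 6.46 = 0.293 mmol/kg

[CO2*] = 0.293 mmol/kg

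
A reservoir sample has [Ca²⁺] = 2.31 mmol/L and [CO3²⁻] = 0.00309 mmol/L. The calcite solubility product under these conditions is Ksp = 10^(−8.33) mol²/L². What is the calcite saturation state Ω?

Ω = 1.53

Ksp = 10^(−8.33) = 4.677×10^-9
Ω = [Ca²⁺][CO3²⁻]/Ksp = (2.31×10^-3)(0.00309×10^-3) / 4.677×10^-9 = 1.53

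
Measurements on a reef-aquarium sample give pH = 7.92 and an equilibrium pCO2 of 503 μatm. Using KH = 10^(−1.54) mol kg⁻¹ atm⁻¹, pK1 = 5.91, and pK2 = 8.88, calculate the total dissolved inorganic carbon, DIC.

DIC = 1.66 mmol/kg

[CO2*] = KH · pCO2 = 10^(−1.54) × 503×10^-6 = 1.451×10^-5 mol/kg
α₀ = 1/(1 + K1/[H⁺] + K1K2/[H⁺]²) = 1/(1 + 10^+2.01 + 10^+1.05) = 0.008730
DIC = [CO2*]/α₀ = 1.451×10^-5 / 0.008730 = 1.66 mmol/kg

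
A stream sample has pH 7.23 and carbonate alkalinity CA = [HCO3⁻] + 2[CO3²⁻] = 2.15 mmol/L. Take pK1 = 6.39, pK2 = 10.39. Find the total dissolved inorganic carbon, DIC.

CA = [HCO3⁻] + 2[CO3²⁻] = (α₁ + 2α₂)·DIC
At pH 7.23: [H⁺]/K1 = 10^-0.84 = 0.14454, K2/[H⁺] = 10^-3.16 = 0.00069183
α₁ = 1/(1 + 0.14454 + 0.00069183) = 1/1.1452 = 0.8732; α₂ = α₁·K2/[H⁺] = 0.0006041
α₁ + 2α₂ = 0.8744
DIC = CA / (α₁ + 2α₂) = 2.15 / 0.8744 = 2.46 mmol/L

DIC = 2.46 mmol/L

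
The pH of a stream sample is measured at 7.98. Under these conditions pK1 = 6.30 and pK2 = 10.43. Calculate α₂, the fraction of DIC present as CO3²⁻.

α₂ = 0.00346

α₂ = 1 / (1 + [H⁺]/K2 + [H⁺]²/(K1K2)) = 1 / (1 + 10^+2.45 + 10^+0.77)
   = 1 / (1 + 281.84 + 5.8884) = 1/288.73 = 0.003463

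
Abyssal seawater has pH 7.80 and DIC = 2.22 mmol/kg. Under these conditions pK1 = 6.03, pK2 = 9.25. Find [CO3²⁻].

[CO3²⁻] = 0.0748 mmol/kg

α₂ = 1 / (1 + [H⁺]/K2 + [H⁺]²/(K1K2)) = 1 / (1 + 10^+1.45 + 10^-0.32)
   = 1 / (1 + 28.184 + 0.47863) = 1/29.662 = 0.03371
[CO3²⁻] = α₂ × DIC = 0.03371 × 2.22 = 0.0748 mmol/kg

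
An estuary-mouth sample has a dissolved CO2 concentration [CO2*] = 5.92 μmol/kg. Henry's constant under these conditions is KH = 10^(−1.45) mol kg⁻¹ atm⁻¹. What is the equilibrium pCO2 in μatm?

KH = 10^(−1.45) = 3.548×10^-2 mol kg⁻¹ atm⁻¹
pCO2 = [CO2*]/KH = 5.92×10^-6 / 3.548×10^-2 = 1.67×10^-4 atm = 167 μatm

pCO2 = 167 μatm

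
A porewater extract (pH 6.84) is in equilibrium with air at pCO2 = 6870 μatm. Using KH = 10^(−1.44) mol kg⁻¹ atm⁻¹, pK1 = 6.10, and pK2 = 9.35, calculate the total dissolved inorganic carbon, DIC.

DIC = 1.62 mmol/kg

[CO2*] = KH · pCO2 = 10^(−1.44) × 6870×10^-6 = 2.494×10^-4 mol/kg
α₀ = 1/(1 + K1/[H⁺] + K1K2/[H⁺]²) = 1/(1 + 10^+0.74 + 10^-1.77) = 0.1536
DIC = [CO2*]/α₀ = 2.494×10^-4 / 0.1536 = 1.62 mmol/kg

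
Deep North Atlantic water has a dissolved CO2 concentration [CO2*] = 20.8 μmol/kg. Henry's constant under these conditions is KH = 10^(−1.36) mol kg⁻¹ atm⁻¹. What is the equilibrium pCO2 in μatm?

KH = 10^(−1.36) = 4.365×10^-2 mol kg⁻¹ atm⁻¹
pCO2 = [CO2*]/KH = 20.8×10^-6 / 4.365×10^-2 = 4.77×10^-4 atm = 477 μatm

pCO2 = 477 μatm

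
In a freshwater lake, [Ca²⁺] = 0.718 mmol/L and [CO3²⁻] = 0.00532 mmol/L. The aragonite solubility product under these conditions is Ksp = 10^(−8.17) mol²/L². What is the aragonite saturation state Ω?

Ksp = 10^(−8.17) = 6.761×10^-9
Ω = [Ca²⁺][CO3²⁻]/Ksp = (0.718×10^-3)(0.00532×10^-3) / 6.761×10^-9 = 0.565

Ω = 0.565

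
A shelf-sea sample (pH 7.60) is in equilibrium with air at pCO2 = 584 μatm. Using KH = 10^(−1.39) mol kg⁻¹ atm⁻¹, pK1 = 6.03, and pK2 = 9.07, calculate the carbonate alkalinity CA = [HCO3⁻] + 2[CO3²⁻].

[CO2*] = KH · pCO2 = 10^(−1.39) × 584×10^-6 = 2.379×10^-5 mol/kg
α₀ = 1/(1 + K1/[H⁺] + K1K2/[H⁺]²) = 1/(1 + 10^+1.57 + 10^+0.10) = 0.02537
DIC = [CO2*]/α₀ = 2.379×10^-5 / 0.02537 = 0.9377 mmol/kg
CA = (α₁ + 2α₂)·DIC = (0.9427 + 2×0.03194) × 0.9377 = 0.944 mmol/kg

CA = 0.944 mmol/kg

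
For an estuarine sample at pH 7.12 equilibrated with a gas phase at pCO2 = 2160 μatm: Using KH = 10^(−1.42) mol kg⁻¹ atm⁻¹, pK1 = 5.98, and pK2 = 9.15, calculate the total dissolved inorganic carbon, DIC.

[CO2*] = KH · pCO2 = 10^(−1.42) × 2160×10^-6 = 8.212×10^-5 mol/kg
α₀ = 1/(1 + K1/[H⁺] + K1K2/[H⁺]²) = 1/(1 + 10^+1.14 + 10^-0.89) = 0.06697
DIC = [CO2*]/α₀ = 8.212×10^-5 / 0.06697 = 1.23 mmol/kg

DIC = 1.23 mmol/kg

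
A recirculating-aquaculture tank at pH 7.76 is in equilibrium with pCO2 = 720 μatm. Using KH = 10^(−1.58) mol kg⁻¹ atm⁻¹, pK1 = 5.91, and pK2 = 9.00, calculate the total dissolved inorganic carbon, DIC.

DIC = 1.44 mmol/kg

[CO2*] = KH · pCO2 = 10^(−1.58) × 720×10^-6 = 1.894×10^-5 mol/kg
α₀ = 1/(1 + K1/[H⁺] + K1K2/[H⁺]²) = 1/(1 + 10^+1.85 + 10^+0.61) = 0.01318
DIC = [CO2*]/α₀ = 1.894×10^-5 / 0.01318 = 1.44 mmol/kg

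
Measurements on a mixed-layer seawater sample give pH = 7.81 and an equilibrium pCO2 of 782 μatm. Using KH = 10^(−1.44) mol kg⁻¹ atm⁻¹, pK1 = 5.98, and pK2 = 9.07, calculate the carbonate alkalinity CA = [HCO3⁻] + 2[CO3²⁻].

[CO2*] = KH · pCO2 = 10^(−1.44) × 782×10^-6 = 2.839×10^-5 mol/kg
α₀ = 1/(1 + K1/[H⁺] + K1K2/[H⁺]²) = 1/(1 + 10^+1.83 + 10^+0.57) = 0.01383
DIC = [CO2*]/α₀ = 2.839×10^-5 / 0.01383 = 2.053 mmol/kg
CA = (α₁ + 2α₂)·DIC = (0.9348 + 2×0.05137) × 2.053 = 2.13 mmol/kg

CA = 2.13 mmol/kg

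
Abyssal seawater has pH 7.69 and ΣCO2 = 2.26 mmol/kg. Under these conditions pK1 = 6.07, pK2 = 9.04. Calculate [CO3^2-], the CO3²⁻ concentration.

[CO3²⁻] = 0.0945 mmol/kg

α₂ = 1 / (1 + [H⁺]/K2 + [H⁺]²/(K1K2)) = 1 / (1 + 10^+1.35 + 10^-0.27)
   = 1 / (1 + 22.387 + 0.53703) = 1/23.924 = 0.04180
[CO3²⁻] = α₂ × DIC = 0.04180 × 2.26 = 0.0945 mmol/kg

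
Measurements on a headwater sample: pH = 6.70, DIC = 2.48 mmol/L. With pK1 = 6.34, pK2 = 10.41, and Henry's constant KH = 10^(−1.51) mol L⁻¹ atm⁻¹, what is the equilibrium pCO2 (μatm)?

α₀ = 1 / (1 + K1/[H⁺] + K1K2/[H⁺]²) = 1 / (1 + 10^+0.36 + 10^-3.35)
   = 1 / (1 + 2.2909 + 0.00044668) = 1/3.2913 = 0.3038
[CO2*] = α₀ × DIC = 0.3038 × 2.48 = 0.7535 mmol/L
pCO2 = [CO2*]/KH = 7.535×10^-4 / 3.090×10^-2 = 2.44×10^4 μatm

pCO2 = 2.44×10^4 μatm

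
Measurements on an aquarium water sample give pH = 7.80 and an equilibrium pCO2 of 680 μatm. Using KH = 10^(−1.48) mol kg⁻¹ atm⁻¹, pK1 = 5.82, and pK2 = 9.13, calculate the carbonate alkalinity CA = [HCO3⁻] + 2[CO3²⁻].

CA = 2.35 mmol/kg

[CO2*] = KH · pCO2 = 10^(−1.48) × 680×10^-6 = 2.252×10^-5 mol/kg
α₀ = 1/(1 + K1/[H⁺] + K1K2/[H⁺]²) = 1/(1 + 10^+1.98 + 10^+0.65) = 0.009904
DIC = [CO2*]/α₀ = 2.252×10^-5 / 0.009904 = 2.273 mmol/kg
CA = (α₁ + 2α₂)·DIC = (0.9459 + 2×0.04424) × 2.273 = 2.35 mmol/kg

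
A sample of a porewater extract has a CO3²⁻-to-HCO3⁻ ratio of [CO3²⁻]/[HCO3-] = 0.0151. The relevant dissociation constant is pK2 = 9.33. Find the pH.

From K2 = [H⁺][CO3²⁻]/[HCO3-]:  pH = pK2 + log₁₀([CO3²⁻]/[HCO3-])
log₁₀(0.0151) = -1.821
pH = 9.33 + (-1.821) = 7.51

pH = 7.51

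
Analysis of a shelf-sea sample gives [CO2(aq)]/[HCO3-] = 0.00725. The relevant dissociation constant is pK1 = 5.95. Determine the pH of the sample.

From K1 = [H⁺][HCO3-]/[CO2(aq)]:  pH = pK1 − log₁₀([CO2(aq)]/[HCO3-])
log₁₀(0.00725) = -2.140
pH = 5.95 − (-2.140) = 8.09

pH = 8.09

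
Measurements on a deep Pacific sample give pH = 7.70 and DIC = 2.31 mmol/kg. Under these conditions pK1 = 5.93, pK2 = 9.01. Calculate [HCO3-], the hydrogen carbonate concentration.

[HCO3⁻] = 2.17 mmol/kg

α₁ = 1 / (1 + [H⁺]/K1 + K2/[H⁺]) = 1 / (1 + 10^-1.77 + 10^-1.31)
   = 1 / (1 + 0.016982 + 0.048978) = 1/1.0660 = 0.9381
[HCO3⁻] = α₁ × DIC = 0.9381 × 2.31 = 2.17 mmol/kg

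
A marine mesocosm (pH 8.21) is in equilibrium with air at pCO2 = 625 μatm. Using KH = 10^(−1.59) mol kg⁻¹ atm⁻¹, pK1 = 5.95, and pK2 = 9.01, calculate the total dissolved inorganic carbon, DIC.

DIC = 3.40 mmol/kg

[CO2*] = KH · pCO2 = 10^(−1.59) × 625×10^-6 = 1.606×10^-5 mol/kg
α₀ = 1/(1 + K1/[H⁺] + K1K2/[H⁺]²) = 1/(1 + 10^+2.26 + 10^+1.46) = 0.004721
DIC = [CO2*]/α₀ = 1.606×10^-5 / 0.004721 = 3.40 mmol/kg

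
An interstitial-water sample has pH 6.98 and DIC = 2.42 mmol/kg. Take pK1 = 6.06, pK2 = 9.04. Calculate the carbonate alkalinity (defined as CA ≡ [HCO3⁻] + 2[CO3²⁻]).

CA = [HCO3⁻] + 2[CO3²⁻] = (α₁ + 2α₂)·DIC
At pH 6.98: [H⁺]/K1 = 10^-0.92 = 0.12023, K2/[H⁺] = 10^-2.06 = 0.0087096
α₁ = 1/(1 + 0.12023 + 0.0087096) = 1/1.1289 = 0.8858; α₂ = α₁·K2/[H⁺] = 0.007715
α₁ + 2α₂ = 0.9012
CA = 0.9012 × 2.42 = 2.18 mmol/kg

CA = 2.18 mmol/kg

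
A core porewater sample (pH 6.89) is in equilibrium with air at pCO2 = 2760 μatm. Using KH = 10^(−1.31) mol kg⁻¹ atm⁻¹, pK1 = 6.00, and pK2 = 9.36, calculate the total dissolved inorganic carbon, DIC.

DIC = 1.19 mmol/kg

[CO2*] = KH · pCO2 = 10^(−1.31) × 2760×10^-6 = 1.352×10^-4 mol/kg
α₀ = 1/(1 + K1/[H⁺] + K1K2/[H⁺]²) = 1/(1 + 10^+0.89 + 10^-1.58) = 0.1138
DIC = [CO2*]/α₀ = 1.352×10^-4 / 0.1138 = 1.19 mmol/kg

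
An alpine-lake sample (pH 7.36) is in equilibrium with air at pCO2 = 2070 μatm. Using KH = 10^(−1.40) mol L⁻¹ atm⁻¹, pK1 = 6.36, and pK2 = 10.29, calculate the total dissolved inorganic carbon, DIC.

[CO2*] = KH · pCO2 = 10^(−1.40) × 2070×10^-6 = 8.241×10^-5 mol/L
α₀ = 1/(1 + K1/[H⁺] + K1K2/[H⁺]²) = 1/(1 + 10^+1.00 + 10^-1.93) = 0.09081
DIC = [CO2*]/α₀ = 8.241×10^-5 / 0.09081 = 0.907 mmol/L

DIC = 0.907 mmol/L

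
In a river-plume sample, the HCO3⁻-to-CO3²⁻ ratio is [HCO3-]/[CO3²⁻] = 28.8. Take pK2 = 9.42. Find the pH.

pH = 7.96

From K2 = [H⁺][CO3²⁻]/[HCO3-]:  pH = pK2 − log₁₀([HCO3-]/[CO3²⁻])
log₁₀(28.8) = +1.459
pH = 9.42 − (+1.459) = 7.96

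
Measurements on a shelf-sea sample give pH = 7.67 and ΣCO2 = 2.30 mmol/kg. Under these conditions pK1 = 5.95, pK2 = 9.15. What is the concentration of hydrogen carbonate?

α₁ = 1 / (1 + [H⁺]/K1 + K2/[H⁺]) = 1 / (1 + 10^-1.72 + 10^-1.48)
   = 1 / (1 + 0.019055 + 0.033113) = 1/1.0522 = 0.9504
[HCO3⁻] = α₁ × DIC = 0.9504 × 2.30 = 2.19 mmol/kg

[HCO3⁻] = 2.19 mmol/kg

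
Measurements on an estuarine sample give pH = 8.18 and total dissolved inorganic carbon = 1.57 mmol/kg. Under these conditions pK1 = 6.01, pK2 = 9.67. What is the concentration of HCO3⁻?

α₁ = 1 / (1 + [H⁺]/K1 + K2/[H⁺]) = 1 / (1 + 10^-2.17 + 10^-1.49)
   = 1 / (1 + 0.0067608 + 0.032359) = 1/1.0391 = 0.9624
[HCO3⁻] = α₁ × DIC = 0.9624 × 1.57 = 1.51 mmol/kg

[HCO3⁻] = 1.51 mmol/kg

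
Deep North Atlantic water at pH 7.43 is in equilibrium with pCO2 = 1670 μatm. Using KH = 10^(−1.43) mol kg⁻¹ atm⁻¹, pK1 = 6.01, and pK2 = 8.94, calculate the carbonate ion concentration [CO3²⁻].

[CO2*] = KH · pCO2 = 10^(−1.43) × 1670×10^-6 = 6.205×10^-5 mol/kg
α₀ = 1/(1 + K1/[H⁺] + K1K2/[H⁺]²) = 1/(1 + 10^+1.42 + 10^-0.09) = 0.03557
DIC = [CO2*]/α₀ = 6.205×10^-5 / 0.03557 = 1.744 mmol/kg
[CO3²⁻] = α₂·DIC; α₂ = 0.02891, so [CO3²⁻] = 0.02891 × 1.744 = 0.0504 mmol/kg

[CO3²⁻] = 0.0504 mmol/kg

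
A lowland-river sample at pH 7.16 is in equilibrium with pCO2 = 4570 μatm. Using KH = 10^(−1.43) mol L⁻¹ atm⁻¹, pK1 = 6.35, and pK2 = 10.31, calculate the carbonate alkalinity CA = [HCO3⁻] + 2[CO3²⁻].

CA = 1.10 mmol/L

[CO2*] = KH · pCO2 = 10^(−1.43) × 4570×10^-6 = 1.698×10^-4 mol/L
α₀ = 1/(1 + K1/[H⁺] + K1K2/[H⁺]²) = 1/(1 + 10^+0.81 + 10^-2.34) = 0.1340
DIC = [CO2*]/α₀ = 1.698×10^-4 / 0.1340 = 1.267 mmol/L
CA = (α₁ + 2α₂)·DIC = (0.8654 + 2×0.0006126) × 1.267 = 1.10 mmol/L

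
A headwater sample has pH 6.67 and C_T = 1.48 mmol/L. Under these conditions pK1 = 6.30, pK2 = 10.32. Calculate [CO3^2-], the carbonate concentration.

α₂ = 1 / (1 + [H⁺]/K2 + [H⁺]²/(K1K2)) = 1 / (1 + 10^+3.65 + 10^+3.28)
   = 1 / (1 + 4466.8 + 1905.5) = 1/6373.3 = 0.0001569
[CO3²⁻] = α₂ × DIC = 0.0001569 × 1.48 = 0.000232 mmol/L = 0.232 μmol/L

[CO3²⁻] = 0.232 μmol/L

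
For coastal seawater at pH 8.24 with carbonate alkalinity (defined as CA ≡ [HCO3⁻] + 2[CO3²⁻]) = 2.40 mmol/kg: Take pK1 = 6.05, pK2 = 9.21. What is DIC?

CA = [HCO3⁻] + 2[CO3²⁻] = (α₁ + 2α₂)·DIC
At pH 8.24: [H⁺]/K1 = 10^-2.19 = 0.0064565, K2/[H⁺] = 10^-0.97 = 0.10715
α₁ = 1/(1 + 0.0064565 + 0.10715) = 1/1.1136 = 0.8980; α₂ = α₁·K2/[H⁺] = 0.09622
α₁ + 2α₂ = 1.0904
DIC = CA / (α₁ + 2α₂) = 2.40 / 1.0904 = 2.20 mmol/kg

DIC = 2.20 mmol/kg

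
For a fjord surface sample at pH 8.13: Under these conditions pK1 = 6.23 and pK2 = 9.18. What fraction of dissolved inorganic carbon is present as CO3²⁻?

α₂ = 1 / (1 + [H⁺]/K2 + [H⁺]²/(K1K2)) = 1 / (1 + 10^+1.05 + 10^-0.85)
   = 1 / (1 + 11.220 + 0.14125) = 1/12.361 = 0.08090

α₂ = 0.0809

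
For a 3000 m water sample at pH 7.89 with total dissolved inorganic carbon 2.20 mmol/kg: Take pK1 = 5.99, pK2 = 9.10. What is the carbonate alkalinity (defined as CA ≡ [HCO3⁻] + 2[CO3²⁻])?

CA = [HCO3⁻] + 2[CO3²⁻] = (α₁ + 2α₂)·DIC
At pH 7.89: [H⁺]/K1 = 10^-1.90 = 0.012589, K2/[H⁺] = 10^-1.21 = 0.061660
α₁ = 1/(1 + 0.012589 + 0.061660) = 1/1.0742 = 0.9309; α₂ = α₁·K2/[H⁺] = 0.05740
α₁ + 2α₂ = 1.0457
CA = 1.0457 × 2.20 = 2.30 mmol/kg

CA = 2.30 mmol/kg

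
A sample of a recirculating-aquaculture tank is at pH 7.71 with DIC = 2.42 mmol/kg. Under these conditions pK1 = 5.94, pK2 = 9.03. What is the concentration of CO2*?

[CO2*] = 0.0386 mmol/kg

α₀ = 1 / (1 + K1/[H⁺] + K1K2/[H⁺]²) = 1 / (1 + 10^+1.77 + 10^+0.45)
   = 1 / (1 + 58.884 + 2.8184) = 1/62.703 = 0.01595
[CO2*] = α₀ × DIC = 0.01595 × 2.42 = 0.0386 mmol/kg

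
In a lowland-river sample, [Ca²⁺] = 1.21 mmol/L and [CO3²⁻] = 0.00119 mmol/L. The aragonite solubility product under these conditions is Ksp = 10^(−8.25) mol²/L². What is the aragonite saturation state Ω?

Ksp = 10^(−8.25) = 5.623×10^-9
Ω = [Ca²⁺][CO3²⁻]/Ksp = (1.21×10^-3)(0.00119×10^-3) / 5.623×10^-9 = 0.256

Ω = 0.256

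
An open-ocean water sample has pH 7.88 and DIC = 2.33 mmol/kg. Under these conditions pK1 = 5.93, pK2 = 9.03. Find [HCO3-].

α₁ = 1 / (1 + [H⁺]/K1 + K2/[H⁺]) = 1 / (1 + 10^-1.95 + 10^-1.15)
   = 1 / (1 + 0.011220 + 0.070795) = 1/1.0820 = 0.9242
[HCO3⁻] = α₁ × DIC = 0.9242 × 2.33 = 2.15 mmol/kg

[HCO3⁻] = 2.15 mmol/kg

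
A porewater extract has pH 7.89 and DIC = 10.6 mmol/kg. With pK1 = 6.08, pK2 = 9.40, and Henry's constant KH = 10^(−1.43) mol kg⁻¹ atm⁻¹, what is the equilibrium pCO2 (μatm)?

α₀ = 1 / (1 + K1/[H⁺] + K1K2/[H⁺]²) = 1 / (1 + 10^+1.81 + 10^+0.30)
   = 1 / (1 + 64.565 + 1.9953) = 1/67.561 = 0.01480
[CO2*] = α₀ × DIC = 0.01480 × 10.6 = 0.1569 mmol/kg
pCO2 = [CO2*]/KH = 1.569×10^-4 / 3.715×10^-2 = 4220 μatm

pCO2 = 4220 μatm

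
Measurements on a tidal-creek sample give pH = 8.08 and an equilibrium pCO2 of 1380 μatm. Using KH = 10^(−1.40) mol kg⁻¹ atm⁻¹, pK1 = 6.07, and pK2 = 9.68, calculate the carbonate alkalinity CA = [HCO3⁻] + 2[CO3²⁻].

CA = 5.90 mmol/kg

[CO2*] = KH · pCO2 = 10^(−1.40) × 1380×10^-6 = 5.494×10^-5 mol/kg
α₀ = 1/(1 + K1/[H⁺] + K1K2/[H⁺]²) = 1/(1 + 10^+2.01 + 10^+0.41) = 0.009443
DIC = [CO2*]/α₀ = 5.494×10^-5 / 0.009443 = 5.818 mmol/kg
CA = (α₁ + 2α₂)·DIC = (0.9663 + 2×0.02427) × 5.818 = 5.90 mmol/kg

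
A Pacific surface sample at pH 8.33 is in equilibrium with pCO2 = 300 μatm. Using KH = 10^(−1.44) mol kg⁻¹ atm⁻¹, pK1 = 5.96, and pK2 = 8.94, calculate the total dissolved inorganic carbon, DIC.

[CO2*] = KH · pCO2 = 10^(−1.44) × 300×10^-6 = 1.089×10^-5 mol/kg
α₀ = 1/(1 + K1/[H⁺] + K1K2/[H⁺]²) = 1/(1 + 10^+2.37 + 10^+1.76) = 0.003413
DIC = [CO2*]/α₀ = 1.089×10^-5 / 0.003413 = 3.19 mmol/kg

DIC = 3.19 mmol/kg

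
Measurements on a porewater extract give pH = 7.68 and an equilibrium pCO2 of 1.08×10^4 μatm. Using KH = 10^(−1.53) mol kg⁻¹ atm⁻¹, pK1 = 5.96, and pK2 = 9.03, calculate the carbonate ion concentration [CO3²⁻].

[CO2*] = KH · pCO2 = 10^(−1.53) × 1.08×10^4×10^-6 = 3.187×10^-4 mol/kg
α₀ = 1/(1 + K1/[H⁺] + K1K2/[H⁺]²) = 1/(1 + 10^+1.72 + 10^+0.37) = 0.01791
DIC = [CO2*]/α₀ = 3.187×10^-4 / 0.01791 = 17.79 mmol/kg
[CO3²⁻] = α₂·DIC; α₂ = 0.04199, so [CO3²⁻] = 0.04199 × 17.79 = 0.747 mmol/kg

[CO3²⁻] = 0.747 mmol/kg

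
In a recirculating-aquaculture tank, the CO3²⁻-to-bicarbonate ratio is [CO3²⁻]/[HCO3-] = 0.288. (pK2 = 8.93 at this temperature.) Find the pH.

From K2 = [H⁺][CO3²⁻]/[HCO3-]:  pH = pK2 + log₁₀([CO3²⁻]/[HCO3-])
log₁₀(0.288) = -0.541
pH = 8.93 + (-0.541) = 8.39

pH = 8.39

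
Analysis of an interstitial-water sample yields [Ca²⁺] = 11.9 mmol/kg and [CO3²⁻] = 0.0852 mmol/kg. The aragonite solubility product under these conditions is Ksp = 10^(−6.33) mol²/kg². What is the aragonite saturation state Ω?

Ksp = 10^(−6.33) = 4.677×10^-7
Ω = [Ca²⁺][CO3²⁻]/Ksp = (11.9×10^-3)(0.0852×10^-3) / 4.677×10^-7 = 2.17

Ω = 2.17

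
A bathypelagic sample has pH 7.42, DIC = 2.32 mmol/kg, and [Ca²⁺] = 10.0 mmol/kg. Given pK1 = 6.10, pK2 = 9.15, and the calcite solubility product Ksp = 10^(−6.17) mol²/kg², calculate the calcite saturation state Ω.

Ω = 0.599

α₂ = 1 / (1 + [H⁺]/K2 + [H⁺]²/(K1K2)) = 1 / (1 + 10^+1.73 + 10^+0.41)
   = 1 / (1 + 53.703 + 2.5704) = 1/57.274 = 0.01746
[CO3²⁻] = α₂ × DIC = 0.01746 × 2.32 = 0.04051 mmol/kg
Ksp = 10^(−6.17) = 6.761×10^-7
Ω = [Ca²⁺][CO3²⁻]/Ksp = (10.0×10^-3)(4.051×10^-5) / 6.761×10^-7 = 0.599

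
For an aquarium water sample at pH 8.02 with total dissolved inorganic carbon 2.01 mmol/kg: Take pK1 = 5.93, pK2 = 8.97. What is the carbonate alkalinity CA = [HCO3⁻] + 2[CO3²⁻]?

CA = 2.20 mmol/kg

CA = [HCO3⁻] + 2[CO3²⁻] = (α₁ + 2α₂)·DIC
At pH 8.02: [H⁺]/K1 = 10^-2.09 = 0.0081283, K2/[H⁺] = 10^-0.95 = 0.11220
α₁ = 1/(1 + 0.0081283 + 0.11220) = 1/1.1203 = 0.8926; α₂ = α₁·K2/[H⁺] = 0.1002
α₁ + 2α₂ = 1.0929
CA = 1.0929 × 2.01 = 2.20 mmol/kg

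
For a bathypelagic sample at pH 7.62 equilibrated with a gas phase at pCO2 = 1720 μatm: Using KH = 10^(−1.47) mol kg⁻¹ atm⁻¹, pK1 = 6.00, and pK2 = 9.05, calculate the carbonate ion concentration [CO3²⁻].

[CO3²⁻] = 0.0903 mmol/kg

[CO2*] = KH · pCO2 = 10^(−1.47) × 1720×10^-6 = 5.828×10^-5 mol/kg
α₀ = 1/(1 + K1/[H⁺] + K1K2/[H⁺]²) = 1/(1 + 10^+1.62 + 10^+0.19) = 0.02261
DIC = [CO2*]/α₀ = 5.828×10^-5 / 0.02261 = 2.578 mmol/kg
[CO3²⁻] = α₂·DIC; α₂ = 0.03501, so [CO3²⁻] = 0.03501 × 2.578 = 0.0903 mmol/kg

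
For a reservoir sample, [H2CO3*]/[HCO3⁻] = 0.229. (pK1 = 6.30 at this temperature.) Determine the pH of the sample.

pH = 6.94

From K1 = [H⁺][HCO3⁻]/[H2CO3*]:  pH = pK1 − log₁₀([H2CO3*]/[HCO3⁻])
log₁₀(0.229) = -0.640
pH = 6.30 − (-0.640) = 6.94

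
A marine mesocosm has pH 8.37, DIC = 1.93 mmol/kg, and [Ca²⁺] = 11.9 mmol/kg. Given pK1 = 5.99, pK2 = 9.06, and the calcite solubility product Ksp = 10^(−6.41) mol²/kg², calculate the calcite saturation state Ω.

α₂ = 1 / (1 + [H⁺]/K2 + [H⁺]²/(K1K2)) = 1 / (1 + 10^+0.69 + 10^-1.69)
   = 1 / (1 + 4.8978 + 0.020417) = 1/5.9182 = 0.1690
[CO3²⁻] = α₂ × DIC = 0.1690 × 1.93 = 0.3261 mmol/kg
Ksp = 10^(−6.41) = 3.890×10^-7
Ω = [Ca²⁺][CO3²⁻]/Ksp = (11.9×10^-3)(3.261×10^-4) / 3.890×10^-7 = 9.98

Ω = 9.98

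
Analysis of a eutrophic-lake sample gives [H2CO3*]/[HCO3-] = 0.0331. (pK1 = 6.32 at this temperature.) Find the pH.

From K1 = [H⁺][HCO3-]/[H2CO3*]:  pH = pK1 − log₁₀([H2CO3*]/[HCO3-])
log₁₀(0.0331) = -1.480
pH = 6.32 − (-1.480) = 7.80

pH = 7.80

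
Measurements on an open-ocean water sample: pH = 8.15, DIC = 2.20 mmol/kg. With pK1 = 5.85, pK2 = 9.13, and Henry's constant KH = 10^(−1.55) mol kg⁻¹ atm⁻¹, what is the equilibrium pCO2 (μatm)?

α₀ = 1 / (1 + K1/[H⁺] + K1K2/[H⁺]²) = 1 / (1 + 10^+2.30 + 10^+1.32)
   = 1 / (1 + 199.53 + 20.893) = 1/221.42 = 0.004516
[CO2*] = α₀ × DIC = 0.004516 × 2.20 = 0.009936 mmol/kg = 9.936 μmol/kg
pCO2 = [CO2*]/KH = 9.936×10^-6 / 2.818×10^-2 = 353 μatm

pCO2 = 353 μatm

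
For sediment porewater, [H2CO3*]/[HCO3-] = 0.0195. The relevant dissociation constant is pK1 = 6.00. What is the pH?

pH = 7.71

From K1 = [H⁺][HCO3-]/[H2CO3*]:  pH = pK1 − log₁₀([H2CO3*]/[HCO3-])
log₁₀(0.0195) = -1.710
pH = 6.00 − (-1.710) = 7.71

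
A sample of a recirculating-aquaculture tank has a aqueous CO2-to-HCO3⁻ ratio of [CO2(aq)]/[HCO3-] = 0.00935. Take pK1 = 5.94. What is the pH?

From K1 = [H⁺][HCO3-]/[CO2(aq)]:  pH = pK1 − log₁₀([CO2(aq)]/[HCO3-])
log₁₀(0.00935) = -2.029
pH = 5.94 − (-2.029) = 7.97

pH = 7.97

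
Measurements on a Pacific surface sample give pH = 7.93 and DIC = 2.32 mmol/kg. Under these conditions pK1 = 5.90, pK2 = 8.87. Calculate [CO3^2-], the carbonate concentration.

[CO3²⁻] = 0.237 mmol/kg

α₂ = 1 / (1 + [H⁺]/K2 + [H⁺]²/(K1K2)) = 1 / (1 + 10^+0.94 + 10^-1.09)
   = 1 / (1 + 8.7096 + 0.081283) = 1/9.7909 = 0.1021
[CO3²⁻] = α₂ × DIC = 0.1021 × 2.32 = 0.237 mmol/kg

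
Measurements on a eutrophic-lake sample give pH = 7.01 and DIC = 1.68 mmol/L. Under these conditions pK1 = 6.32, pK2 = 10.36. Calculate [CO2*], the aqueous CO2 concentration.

[CO2*] = 0.285 mmol/L

α₀ = 1 / (1 + K1/[H⁺] + K1K2/[H⁺]²) = 1 / (1 + 10^+0.69 + 10^-2.66)
   = 1 / (1 + 4.8978 + 0.0021878) = 1/5.9000 = 0.1695
[CO2*] = α₀ × DIC = 0.1695 × 1.68 = 0.285 mmol/L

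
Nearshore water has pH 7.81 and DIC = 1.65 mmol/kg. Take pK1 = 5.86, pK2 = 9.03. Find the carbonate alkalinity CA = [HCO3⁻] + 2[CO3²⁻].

CA = 1.73 mmol/kg

CA = [HCO3⁻] + 2[CO3²⁻] = (α₁ + 2α₂)·DIC
At pH 7.81: [H⁺]/K1 = 10^-1.95 = 0.011220, K2/[H⁺] = 10^-1.22 = 0.060256
α₁ = 1/(1 + 0.011220 + 0.060256) = 1/1.0715 = 0.9333; α₂ = α₁·K2/[H⁺] = 0.05624
α₁ + 2α₂ = 1.0458
CA = 1.0458 × 1.65 = 1.73 mmol/kg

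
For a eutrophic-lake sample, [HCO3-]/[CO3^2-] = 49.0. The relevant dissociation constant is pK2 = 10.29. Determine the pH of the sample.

From K2 = [H⁺][CO3^2-]/[HCO3-]:  pH = pK2 − log₁₀([HCO3-]/[CO3^2-])
log₁₀(49.0) = +1.690
pH = 10.29 − (+1.690) = 8.60

pH = 8.60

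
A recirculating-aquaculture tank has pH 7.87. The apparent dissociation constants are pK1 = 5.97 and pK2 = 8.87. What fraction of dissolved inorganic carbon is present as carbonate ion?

α₂ = 0.0899

α₂ = 1 / (1 + [H⁺]/K2 + [H⁺]²/(K1K2)) = 1 / (1 + 10^+1.00 + 10^-0.90)
   = 1 / (1 + 10.000 + 0.12589) = 1/11.126 = 0.08988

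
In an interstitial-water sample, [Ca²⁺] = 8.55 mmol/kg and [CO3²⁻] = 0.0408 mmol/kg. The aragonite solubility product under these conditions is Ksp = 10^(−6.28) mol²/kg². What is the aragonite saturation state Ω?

Ω = 0.665

Ksp = 10^(−6.28) = 5.248×10^-7
Ω = [Ca²⁺][CO3²⁻]/Ksp = (8.55×10^-3)(0.0408×10^-3) / 5.248×10^-7 = 0.665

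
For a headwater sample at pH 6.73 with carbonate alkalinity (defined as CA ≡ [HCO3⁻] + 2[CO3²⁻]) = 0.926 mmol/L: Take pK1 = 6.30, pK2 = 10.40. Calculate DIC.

DIC = 1.27 mmol/L

CA = [HCO3⁻] + 2[CO3²⁻] = (α₁ + 2α₂)·DIC
At pH 6.73: [H⁺]/K1 = 10^-0.43 = 0.37154, K2/[H⁺] = 10^-3.67 = 0.00021380
α₁ = 1/(1 + 0.37154 + 0.00021380) = 1/1.3717 = 0.7290; α₂ = α₁·K2/[H⁺] = 0.0001559
α₁ + 2α₂ = 0.7293
DIC = CA / (α₁ + 2α₂) = 0.926 / 0.7293 = 1.27 mmol/L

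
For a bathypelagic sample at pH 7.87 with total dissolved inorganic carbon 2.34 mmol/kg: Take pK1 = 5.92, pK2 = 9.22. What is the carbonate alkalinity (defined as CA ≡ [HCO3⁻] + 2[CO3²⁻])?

CA = [HCO3⁻] + 2[CO3²⁻] = (α₁ + 2α₂)·DIC
At pH 7.87: [H⁺]/K1 = 10^-1.95 = 0.011220, K2/[H⁺] = 10^-1.35 = 0.044668
α₁ = 1/(1 + 0.011220 + 0.044668) = 1/1.0559 = 0.9471; α₂ = α₁·K2/[H⁺] = 0.04230
α₁ + 2α₂ = 1.0317
CA = 1.0317 × 2.34 = 2.41 mmol/kg

CA = 2.41 mmol/kg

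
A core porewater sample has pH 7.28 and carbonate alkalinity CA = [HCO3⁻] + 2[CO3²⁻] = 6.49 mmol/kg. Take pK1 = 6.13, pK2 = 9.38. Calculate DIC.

DIC = 6.89 mmol/kg

CA = [HCO3⁻] + 2[CO3²⁻] = (α₁ + 2α₂)·DIC
At pH 7.28: [H⁺]/K1 = 10^-1.15 = 0.070795, K2/[H⁺] = 10^-2.10 = 0.0079433
α₁ = 1/(1 + 0.070795 + 0.0079433) = 1/1.0787 = 0.9270; α₂ = α₁·K2/[H⁺] = 0.007363
α₁ + 2α₂ = 0.9417
DIC = CA / (α₁ + 2α₂) = 6.49 / 0.9417 = 6.89 mmol/kg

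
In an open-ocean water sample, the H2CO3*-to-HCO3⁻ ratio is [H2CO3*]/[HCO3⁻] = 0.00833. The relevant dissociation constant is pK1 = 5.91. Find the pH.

pH = 7.99

From K1 = [H⁺][HCO3⁻]/[H2CO3*]:  pH = pK1 − log₁₀([H2CO3*]/[HCO3⁻])
log₁₀(0.00833) = -2.079
pH = 5.91 − (-2.079) = 7.99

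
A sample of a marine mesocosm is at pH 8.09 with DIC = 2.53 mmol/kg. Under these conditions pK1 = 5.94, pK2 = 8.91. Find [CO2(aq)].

α₀ = 1 / (1 + K1/[H⁺] + K1K2/[H⁺]²) = 1 / (1 + 10^+2.15 + 10^+1.33)
   = 1 / (1 + 141.25 + 21.380) = 1/163.63 = 0.006111
[CO2*] = α₀ × DIC = 0.006111 × 2.53 = 0.0155 mmol/kg = 15.5 μmol/kg

[CO2*] = 15.5 μmol/kg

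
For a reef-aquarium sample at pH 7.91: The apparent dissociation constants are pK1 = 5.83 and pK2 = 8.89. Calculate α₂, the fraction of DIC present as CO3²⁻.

α₂ = 1 / (1 + [H⁺]/K2 + [H⁺]²/(K1K2)) = 1 / (1 + 10^+0.98 + 10^-1.10)
   = 1 / (1 + 9.5499 + 0.079433) = 1/10.629 = 0.09408

α₂ = 0.0941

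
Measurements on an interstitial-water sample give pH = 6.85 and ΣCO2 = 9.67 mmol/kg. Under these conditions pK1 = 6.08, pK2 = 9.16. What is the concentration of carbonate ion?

α₂ = 1 / (1 + [H⁺]/K2 + [H⁺]²/(K1K2)) = 1 / (1 + 10^+2.31 + 10^+1.54)
   = 1 / (1 + 204.17 + 34.674) = 1/239.85 = 0.004169
[CO3²⁻] = α₂ × DIC = 0.004169 × 9.67 = 0.0403 mmol/kg

[CO3²⁻] = 0.0403 mmol/kg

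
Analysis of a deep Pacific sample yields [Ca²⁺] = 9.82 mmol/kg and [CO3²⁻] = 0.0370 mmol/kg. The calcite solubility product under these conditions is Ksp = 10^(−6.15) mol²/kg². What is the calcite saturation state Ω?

Ksp = 10^(−6.15) = 7.079×10^-7
Ω = [Ca²⁺][CO3²⁻]/Ksp = (9.82×10^-3)(0.0370×10^-3) / 7.079×10^-7 = 0.513

Ω = 0.513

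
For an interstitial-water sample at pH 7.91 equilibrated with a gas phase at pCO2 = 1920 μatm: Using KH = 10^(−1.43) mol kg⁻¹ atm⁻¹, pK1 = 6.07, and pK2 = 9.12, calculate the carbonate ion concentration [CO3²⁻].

[CO2*] = KH · pCO2 = 10^(−1.43) × 1920×10^-6 = 7.133×10^-5 mol/kg
α₀ = 1/(1 + K1/[H⁺] + K1K2/[H⁺]²) = 1/(1 + 10^+1.84 + 10^+0.63) = 0.01343
DIC = [CO2*]/α₀ = 7.133×10^-5 / 0.01343 = 5.311 mmol/kg
[CO3²⁻] = α₂·DIC; α₂ = 0.05730, so [CO3²⁻] = 0.05730 × 5.311 = 0.304 mmol/kg

[CO3²⁻] = 0.304 mmol/kg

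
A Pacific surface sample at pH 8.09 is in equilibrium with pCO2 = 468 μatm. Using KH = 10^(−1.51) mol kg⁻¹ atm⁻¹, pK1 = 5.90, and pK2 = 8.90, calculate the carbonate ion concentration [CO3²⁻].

[CO3²⁻] = 0.347 mmol/kg

[CO2*] = KH · pCO2 = 10^(−1.51) × 468×10^-6 = 1.446×10^-5 mol/kg
α₀ = 1/(1 + K1/[H⁺] + K1K2/[H⁺]²) = 1/(1 + 10^+2.19 + 10^+1.38) = 0.005560
DIC = [CO2*]/α₀ = 1.446×10^-5 / 0.005560 = 2.601 mmol/kg
[CO3²⁻] = α₂·DIC; α₂ = 0.1334, so [CO3²⁻] = 0.1334 × 2.601 = 0.347 mmol/kg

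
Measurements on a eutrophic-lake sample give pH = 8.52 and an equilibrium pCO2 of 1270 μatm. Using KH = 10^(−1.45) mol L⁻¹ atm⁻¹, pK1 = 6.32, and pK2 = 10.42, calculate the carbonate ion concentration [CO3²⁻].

[CO3²⁻] = 0.0899 mmol/L

[CO2*] = KH · pCO2 = 10^(−1.45) × 1270×10^-6 = 4.506×10^-5 mol/L
α₀ = 1/(1 + K1/[H⁺] + K1K2/[H⁺]²) = 1/(1 + 10^+2.20 + 10^+0.30) = 0.006193
DIC = [CO2*]/α₀ = 4.506×10^-5 / 0.006193 = 7.277 mmol/L
[CO3²⁻] = α₂·DIC; α₂ = 0.01236, so [CO3²⁻] = 0.01236 × 7.277 = 0.0899 mmol/L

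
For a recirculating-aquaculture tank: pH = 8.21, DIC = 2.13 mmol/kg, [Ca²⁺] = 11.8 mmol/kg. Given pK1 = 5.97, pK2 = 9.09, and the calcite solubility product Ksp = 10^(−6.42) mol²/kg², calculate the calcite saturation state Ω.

α₂ = 1 / (1 + [H⁺]/K2 + [H⁺]²/(K1K2)) = 1 / (1 + 10^+0.88 + 10^-1.36)
   = 1 / (1 + 7.5858 + 0.043652) = 1/8.6294 = 0.1159
[CO3²⁻] = α₂ × DIC = 0.1159 × 2.13 = 0.2468 mmol/kg
Ksp = 10^(−6.42) = 3.802×10^-7
Ω = [Ca²⁺][CO3²⁻]/Ksp = (11.8×10^-3)(2.468×10^-4) / 3.802×10^-7 = 7.66

Ω = 7.66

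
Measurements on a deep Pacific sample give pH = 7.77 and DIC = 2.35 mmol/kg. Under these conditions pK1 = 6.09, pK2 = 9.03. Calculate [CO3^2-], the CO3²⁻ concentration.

[CO3²⁻] = 0.120 mmol/kg

α₂ = 1 / (1 + [H⁺]/K2 + [H⁺]²/(K1K2)) = 1 / (1 + 10^+1.26 + 10^-0.42)
   = 1 / (1 + 18.197 + 0.38019) = 1/19.577 = 0.05108
[CO3²⁻] = α₂ × DIC = 0.05108 × 2.35 = 0.120 mmol/kg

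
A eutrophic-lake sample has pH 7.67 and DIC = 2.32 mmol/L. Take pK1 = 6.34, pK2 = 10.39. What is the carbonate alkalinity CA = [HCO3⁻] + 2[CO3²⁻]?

CA = [HCO3⁻] + 2[CO3²⁻] = (α₁ + 2α₂)·DIC
At pH 7.67: [H⁺]/K1 = 10^-1.33 = 0.046774, K2/[H⁺] = 10^-2.72 = 0.0019055
α₁ = 1/(1 + 0.046774 + 0.0019055) = 1/1.0487 = 0.9536; α₂ = α₁·K2/[H⁺] = 0.001817
α₁ + 2α₂ = 0.9572
CA = 0.9572 × 2.32 = 2.22 mmol/L

CA = 2.22 mmol/L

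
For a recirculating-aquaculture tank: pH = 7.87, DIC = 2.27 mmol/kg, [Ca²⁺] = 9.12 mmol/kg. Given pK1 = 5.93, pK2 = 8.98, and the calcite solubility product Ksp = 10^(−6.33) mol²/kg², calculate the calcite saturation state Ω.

Ω = 3.15

α₂ = 1 / (1 + [H⁺]/K2 + [H⁺]²/(K1K2)) = 1 / (1 + 10^+1.11 + 10^-0.83)
   = 1 / (1 + 12.882 + 0.14791) = 1/14.030 = 0.07127
[CO3²⁻] = α₂ × DIC = 0.07127 × 2.27 = 0.1618 mmol/kg
Ksp = 10^(−6.33) = 4.677×10^-7
Ω = [Ca²⁺][CO3²⁻]/Ksp = (9.12×10^-3)(1.618×10^-4) / 4.677×10^-7 = 3.15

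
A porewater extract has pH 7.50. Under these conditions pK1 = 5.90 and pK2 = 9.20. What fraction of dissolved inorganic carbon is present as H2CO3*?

α₀ = 1 / (1 + K1/[H⁺] + K1K2/[H⁺]²) = 1 / (1 + 10^+1.60 + 10^-0.10)
   = 1 / (1 + 39.811 + 0.79433) = 1/41.605 = 0.02404

α₀ = 0.0240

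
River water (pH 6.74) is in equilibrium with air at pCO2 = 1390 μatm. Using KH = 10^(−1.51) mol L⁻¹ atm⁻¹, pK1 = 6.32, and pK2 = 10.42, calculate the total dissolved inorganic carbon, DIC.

DIC = 0.156 mmol/L

[CO2*] = KH · pCO2 = 10^(−1.51) × 1390×10^-6 = 4.296×10^-5 mol/L
α₀ = 1/(1 + K1/[H⁺] + K1K2/[H⁺]²) = 1/(1 + 10^+0.42 + 10^-3.26) = 0.2754
DIC = [CO2*]/α₀ = 4.296×10^-5 / 0.2754 = 0.156 mmol/L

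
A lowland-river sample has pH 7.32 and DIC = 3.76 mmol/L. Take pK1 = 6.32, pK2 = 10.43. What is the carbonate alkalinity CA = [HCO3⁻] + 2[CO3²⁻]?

CA = 3.42 mmol/L

CA = [HCO3⁻] + 2[CO3²⁻] = (α₁ + 2α₂)·DIC
At pH 7.32: [H⁺]/K1 = 10^-1.00 = 0.10000, K2/[H⁺] = 10^-3.11 = 0.00077625
α₁ = 1/(1 + 0.10000 + 0.00077625) = 1/1.1008 = 0.9084; α₂ = α₁·K2/[H⁺] = 0.0007052
α₁ + 2α₂ = 0.9099
CA = 0.9099 × 3.76 = 3.42 mmol/L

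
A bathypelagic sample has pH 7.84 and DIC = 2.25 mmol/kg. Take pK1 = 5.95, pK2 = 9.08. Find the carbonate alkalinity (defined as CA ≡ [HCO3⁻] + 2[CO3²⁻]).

CA = 2.34 mmol/kg

CA = [HCO3⁻] + 2[CO3²⁻] = (α₁ + 2α₂)·DIC
At pH 7.84: [H⁺]/K1 = 10^-1.89 = 0.012882, K2/[H⁺] = 10^-1.24 = 0.057544
α₁ = 1/(1 + 0.012882 + 0.057544) = 1/1.0704 = 0.9342; α₂ = α₁·K2/[H⁺] = 0.05376
α₁ + 2α₂ = 1.0417
CA = 1.0417 × 2.25 = 2.34 mmol/kg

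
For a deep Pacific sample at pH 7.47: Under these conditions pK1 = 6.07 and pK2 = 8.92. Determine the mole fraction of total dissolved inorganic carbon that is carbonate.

α₂ = 1 / (1 + [H⁺]/K2 + [H⁺]²/(K1K2)) = 1 / (1 + 10^+1.45 + 10^+0.05)
   = 1 / (1 + 28.184 + 1.1220) = 1/30.306 = 0.03300

α₂ = 0.0330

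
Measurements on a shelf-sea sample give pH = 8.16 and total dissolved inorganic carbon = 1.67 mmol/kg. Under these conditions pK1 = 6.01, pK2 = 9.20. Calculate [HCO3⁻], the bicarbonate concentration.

α₁ = 1 / (1 + [H⁺]/K1 + K2/[H⁺]) = 1 / (1 + 10^-2.15 + 10^-1.04)
   = 1 / (1 + 0.0070795 + 0.091201) = 1/1.0983 = 0.9105
[HCO3⁻] = α₁ × DIC = 0.9105 × 1.67 = 1.52 mmol/kg

[HCO3⁻] = 1.52 mmol/kg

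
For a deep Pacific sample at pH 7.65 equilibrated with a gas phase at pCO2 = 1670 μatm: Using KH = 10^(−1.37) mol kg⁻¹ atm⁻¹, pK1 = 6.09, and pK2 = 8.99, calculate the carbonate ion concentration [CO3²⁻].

[CO3²⁻] = 0.118 mmol/kg

[CO2*] = KH · pCO2 = 10^(−1.37) × 1670×10^-6 = 7.124×10^-5 mol/kg
α₀ = 1/(1 + K1/[H⁺] + K1K2/[H⁺]²) = 1/(1 + 10^+1.56 + 10^+0.22) = 0.02566
DIC = [CO2*]/α₀ = 7.124×10^-5 / 0.02566 = 2.776 mmol/kg
[CO3²⁻] = α₂·DIC; α₂ = 0.04259, so [CO3²⁻] = 0.04259 × 2.776 = 0.118 mmol/kg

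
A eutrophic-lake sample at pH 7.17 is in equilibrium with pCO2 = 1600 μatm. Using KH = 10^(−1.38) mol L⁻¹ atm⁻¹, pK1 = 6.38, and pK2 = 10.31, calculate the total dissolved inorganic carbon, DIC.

[CO2*] = KH · pCO2 = 10^(−1.38) × 1600×10^-6 = 6.670×10^-5 mol/L
α₀ = 1/(1 + K1/[H⁺] + K1K2/[H⁺]²) = 1/(1 + 10^+0.79 + 10^-2.35) = 0.1395
DIC = [CO2*]/α₀ = 6.670×10^-5 / 0.1395 = 0.478 mmol/L

DIC = 0.478 mmol/L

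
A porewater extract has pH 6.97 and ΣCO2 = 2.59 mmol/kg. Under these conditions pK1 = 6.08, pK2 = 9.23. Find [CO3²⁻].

α₂ = 1 / (1 + [H⁺]/K2 + [H⁺]²/(K1K2)) = 1 / (1 + 10^+2.26 + 10^+1.37)
   = 1 / (1 + 181.97 + 23.442) = 1/206.41 = 0.004845
[CO3²⁻] = α₂ × DIC = 0.004845 × 2.59 = 0.0125 mmol/kg = 12.5 μmol/kg

[CO3²⁻] = 12.5 μmol/kg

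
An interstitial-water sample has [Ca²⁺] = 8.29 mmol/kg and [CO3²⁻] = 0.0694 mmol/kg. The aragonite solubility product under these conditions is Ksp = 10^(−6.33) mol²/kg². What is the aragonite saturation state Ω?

Ω = 1.23

Ksp = 10^(−6.33) = 4.677×10^-7
Ω = [Ca²⁺][CO3²⁻]/Ksp = (8.29×10^-3)(0.0694×10^-3) / 4.677×10^-7 = 1.23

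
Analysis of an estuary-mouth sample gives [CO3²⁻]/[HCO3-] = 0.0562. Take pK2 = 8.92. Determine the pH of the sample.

From K2 = [H⁺][CO3²⁻]/[HCO3-]:  pH = pK2 + log₁₀([CO3²⁻]/[HCO3-])
log₁₀(0.0562) = -1.250
pH = 8.92 + (-1.250) = 7.67

pH = 7.67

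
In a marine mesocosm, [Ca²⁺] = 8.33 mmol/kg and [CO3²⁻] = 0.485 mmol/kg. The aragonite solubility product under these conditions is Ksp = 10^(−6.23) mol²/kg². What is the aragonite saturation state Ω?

Ksp = 10^(−6.23) = 5.888×10^-7
Ω = [Ca²⁺][CO3²⁻]/Ksp = (8.33×10^-3)(0.485×10^-3) / 5.888×10^-7 = 6.86

Ω = 6.86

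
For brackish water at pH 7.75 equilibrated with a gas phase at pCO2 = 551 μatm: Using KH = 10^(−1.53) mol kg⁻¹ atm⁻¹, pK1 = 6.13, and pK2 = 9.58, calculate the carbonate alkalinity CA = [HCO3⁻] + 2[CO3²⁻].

[CO2*] = KH · pCO2 = 10^(−1.53) × 551×10^-6 = 1.626×10^-5 mol/kg
α₀ = 1/(1 + K1/[H⁺] + K1K2/[H⁺]²) = 1/(1 + 10^+1.62 + 10^-0.21) = 0.02309
DIC = [CO2*]/α₀ = 1.626×10^-5 / 0.02309 = 0.7042 mmol/kg
CA = (α₁ + 2α₂)·DIC = (0.9627 + 2×0.01424) × 0.7042 = 0.698 mmol/kg

CA = 0.698 mmol/kg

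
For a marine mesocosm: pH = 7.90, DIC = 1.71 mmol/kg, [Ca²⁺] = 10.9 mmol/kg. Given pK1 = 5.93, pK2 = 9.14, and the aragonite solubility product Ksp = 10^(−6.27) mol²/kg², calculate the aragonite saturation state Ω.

Ω = 1.87

α₂ = 1 / (1 + [H⁺]/K2 + [H⁺]²/(K1K2)) = 1 / (1 + 10^+1.24 + 10^-0.73)
   = 1 / (1 + 17.378 + 0.18621) = 1/18.564 = 0.05387
[CO3²⁻] = α₂ × DIC = 0.05387 × 1.71 = 0.09211 mmol/kg
Ksp = 10^(−6.27) = 5.370×10^-7
Ω = [Ca²⁺][CO3²⁻]/Ksp = (10.9×10^-3)(9.211×10^-5) / 5.370×10^-7 = 1.87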